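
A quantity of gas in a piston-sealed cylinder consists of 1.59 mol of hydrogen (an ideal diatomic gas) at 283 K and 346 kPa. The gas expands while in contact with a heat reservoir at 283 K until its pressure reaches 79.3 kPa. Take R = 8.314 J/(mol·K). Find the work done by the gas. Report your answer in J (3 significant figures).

Isothermal process: W = nRT ln(V₂/V₁) = nRT ln(P₁/P₂).
W = (1.59)(8.314)(283) × ln(346/79.3)
  = 3741 × ln(4.363) = 3741 × 1.473
W_by_gas = 5511 J.

W ≈ 5510 J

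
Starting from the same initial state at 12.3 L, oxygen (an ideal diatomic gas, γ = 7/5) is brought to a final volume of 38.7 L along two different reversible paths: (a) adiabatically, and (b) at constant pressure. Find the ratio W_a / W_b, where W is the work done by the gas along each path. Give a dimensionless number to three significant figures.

Path (a) adiabatic: W = P₁V₁(1 − (V₁/V₂)^(γ−1))/(γ−1) → W_a/(P₁V₁) = 0.9194.
Path (b) isobaric: W = P₁(V₂ − V₁) → W_b/(P₁V₁) = 2.146.
W_a / W_b = 0.9194 / 2.146 = 0.4284.

W_a / W_b ≈ 0.428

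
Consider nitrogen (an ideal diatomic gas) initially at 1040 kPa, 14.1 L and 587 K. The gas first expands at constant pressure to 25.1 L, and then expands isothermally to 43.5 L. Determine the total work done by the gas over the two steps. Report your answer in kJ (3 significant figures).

W_total ≈ 25.8 kJ

Step 1 (isobaric): W = PΔV = (1040 kPa)(25.1 − 14.1 L) = 11440 J.
After step 1: P = 1040 kPa, V = 25.1 L, T = 1045 K.
Step 2 (isothermal): W = P₁V₁ ln(V₂/V₁) = (26104) ln(43.5/25.1) = 14354 J.
W_total = 11440 + 14354 = 25794 J.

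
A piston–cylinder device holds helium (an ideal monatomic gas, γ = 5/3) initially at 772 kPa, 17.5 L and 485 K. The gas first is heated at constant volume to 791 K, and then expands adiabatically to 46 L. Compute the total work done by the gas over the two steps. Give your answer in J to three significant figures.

Step 1 (isochoric): W = 0 (constant volume).
After step 1: P = 1259 kPa (V unchanged).
Step 2 (adiabatic): W = (P₁V₁ − P₂V₂)/(γ−1) = (22034 − 11568)/0.667 = 15698 J.
W_total = 0 + 15698 = 15698 J.

W_total ≈ 15700 J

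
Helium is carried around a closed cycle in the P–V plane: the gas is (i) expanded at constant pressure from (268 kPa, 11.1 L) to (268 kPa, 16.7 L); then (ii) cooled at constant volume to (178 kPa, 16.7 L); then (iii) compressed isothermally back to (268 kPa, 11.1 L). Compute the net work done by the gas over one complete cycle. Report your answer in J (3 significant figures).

Leg (i): W = PΔV = (268)(16.7 − 11.1) = 1501 J.
Leg (ii): W = 0.
Leg (iii): W = PᵢVᵢ ln(V_f/Vᵢ) = (2973) ln(11.1/16.7) = -1214 J.
W_net = 1501 − 1214 = 286.6 J.

W_net ≈ 287 J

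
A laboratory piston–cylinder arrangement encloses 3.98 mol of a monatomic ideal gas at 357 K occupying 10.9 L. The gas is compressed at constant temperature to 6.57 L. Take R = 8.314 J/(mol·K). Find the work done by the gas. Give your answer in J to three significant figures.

W ≈ -5980 J

Isothermal: W = nRT ln(V₂/V₁).
W = (3.98)(8.314)(357) × ln(6.57/10.9)
  = 11813 × -0.5062
W_by_gas = -5980 J.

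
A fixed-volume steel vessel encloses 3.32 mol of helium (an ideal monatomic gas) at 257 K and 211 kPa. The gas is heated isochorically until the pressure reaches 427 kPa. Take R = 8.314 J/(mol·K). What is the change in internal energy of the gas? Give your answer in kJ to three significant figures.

Constant volume ⇒ W = 0, so Q = ΔU = nCᵥΔT with Cᵥ = 3R/2 = 12.47 J/(mol·K).
At constant V, T₂/T₁ = P₂/P₁ ⇒ ΔT = T₁(P₂/P₁ − 1) = 257·(427/211 − 1) = 263.1 K.
ΔU = (3.32)(12.47)(263.1) = 10893 J.

ΔU ≈ 10.9 kJ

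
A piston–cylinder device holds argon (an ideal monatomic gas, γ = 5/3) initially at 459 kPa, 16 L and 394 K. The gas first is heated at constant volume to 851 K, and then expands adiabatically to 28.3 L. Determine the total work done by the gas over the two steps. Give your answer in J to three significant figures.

W_total ≈ 7520 J

Step 1 (isochoric): W = 0 (constant volume).
After step 1: P = 991.4 kPa (V unchanged).
Step 2 (adiabatic): W = (P₁V₁ − P₂V₂)/(γ−1) = (15862 − 10846)/0.667 = 7525 J.
W_total = 0 + 7525 = 7525 J.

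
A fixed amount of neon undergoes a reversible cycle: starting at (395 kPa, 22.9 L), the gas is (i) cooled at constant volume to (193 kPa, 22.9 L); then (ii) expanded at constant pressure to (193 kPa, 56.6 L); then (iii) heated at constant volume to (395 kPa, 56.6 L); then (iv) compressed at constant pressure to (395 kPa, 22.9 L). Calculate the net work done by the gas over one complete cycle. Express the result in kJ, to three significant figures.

W_net ≈ -6.81 kJ

Constant-volume legs do no work.
W(ii) = (193)(56.6 − 22.9) = 6504 J; W(iv) = (395)(22.9 − 56.6) = -13312 J.
W_net = 6504 − 13312 = -6807 J (the counter-clockwise enclosed area).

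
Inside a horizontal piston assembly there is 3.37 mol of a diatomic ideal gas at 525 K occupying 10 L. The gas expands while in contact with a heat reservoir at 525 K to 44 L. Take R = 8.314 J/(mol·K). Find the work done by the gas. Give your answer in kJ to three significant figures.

W ≈ 21.8 kJ

Isothermal: W = nRT ln(V₂/V₁).
W = (3.37)(8.314)(525) × ln(44/10)
  = 14710 × 1.482
W_by_gas = 21794 J.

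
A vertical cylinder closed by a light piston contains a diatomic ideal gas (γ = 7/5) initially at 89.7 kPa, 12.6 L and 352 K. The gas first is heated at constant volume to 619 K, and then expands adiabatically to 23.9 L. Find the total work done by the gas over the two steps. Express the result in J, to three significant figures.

W_total ≈ 1120 J

Step 1 (isochoric): W = 0 (constant volume).
After step 1: P = 157.7 kPa (V unchanged).
Step 2 (adiabatic): W = (P₁V₁ − P₂V₂)/(γ−1) = (1988 − 1539)/0.4 = 1123 J.
W_total = 0 + 1123 = 1123 J.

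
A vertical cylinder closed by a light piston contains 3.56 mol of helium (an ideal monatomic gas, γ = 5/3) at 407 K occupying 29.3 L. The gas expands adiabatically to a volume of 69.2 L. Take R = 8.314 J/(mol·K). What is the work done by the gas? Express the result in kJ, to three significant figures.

W ≈ 7.88 kJ

Adiabatic: TV^(γ−1) = const with γ = 5/3.
T₂ = T₁ (V₁/V₂)^(γ−1) = 407 × (29.3/69.2)^0.667 = 407 × 0.5639 = 229.5 K.
W_by = nCᵥ(T₁ − T₂) = (3.56)(12.47)(407 − 229.5) = 7881 J.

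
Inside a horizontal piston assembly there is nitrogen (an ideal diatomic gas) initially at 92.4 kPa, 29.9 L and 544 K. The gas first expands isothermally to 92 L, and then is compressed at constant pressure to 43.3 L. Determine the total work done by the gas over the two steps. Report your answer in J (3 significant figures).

W_total ≈ 1640 J

Step 1 (isothermal): W = P₁V₁ ln(V₂/V₁) = (2763) ln(92/29.9) = 3105 J.
After step 1: P = 30.03 kPa, V = 92 L, T = 544 K.
Step 2 (isobaric): W = PΔV = (30.03 kPa)(43.3 − 92 L) = -1462 J.
W_total = 3105 − 1462 = 1643 J.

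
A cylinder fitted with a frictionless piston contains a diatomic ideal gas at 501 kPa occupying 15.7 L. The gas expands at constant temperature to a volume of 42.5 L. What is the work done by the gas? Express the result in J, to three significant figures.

Isothermal: W = nRT ln(V₂/V₁) = P₁V₁ ln(V₂/V₁).
P₁V₁ = (501 kPa)(15.7 L) = 7866 J.
W = 7866 × ln(42.5/15.7) = 7866 × 0.9958
W_by_gas = 7833 J.

W ≈ 7830 J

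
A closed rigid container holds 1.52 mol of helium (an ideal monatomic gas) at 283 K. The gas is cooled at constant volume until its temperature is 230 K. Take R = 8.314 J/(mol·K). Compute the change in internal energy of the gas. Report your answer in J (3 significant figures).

Constant volume ⇒ W = 0, so Q = ΔU = nCᵥΔT with Cᵥ = 3R/2 = 12.47 J/(mol·K).
ΔU = (1.52)(12.47)(230 − 283) = -1005 J.

ΔU ≈ -1000 J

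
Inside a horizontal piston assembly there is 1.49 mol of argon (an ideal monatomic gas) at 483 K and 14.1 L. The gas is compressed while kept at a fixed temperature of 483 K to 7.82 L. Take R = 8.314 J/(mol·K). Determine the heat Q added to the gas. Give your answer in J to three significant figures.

Isothermal ⇒ ΔU = 0, so Q = W = nRT ln(V₂/V₁).
Q = (1.49)(8.314)(483) ln(7.82/14.1) = 5983 × -0.5895 = -3527 J.

Q ≈ -3530 J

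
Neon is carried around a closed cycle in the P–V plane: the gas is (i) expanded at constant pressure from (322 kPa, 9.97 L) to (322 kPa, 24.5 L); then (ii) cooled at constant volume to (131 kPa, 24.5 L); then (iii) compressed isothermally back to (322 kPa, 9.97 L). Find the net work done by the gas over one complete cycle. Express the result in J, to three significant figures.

Leg (i): W = PΔV = (322)(24.5 − 9.97) = 4679 J.
Leg (ii): W = 0.
Leg (iii): W = PᵢVᵢ ln(V_f/Vᵢ) = (3210) ln(9.97/24.5) = -2886 J.
W_net = 4679 − 2886 = 1793 J.

W_net ≈ 1790 J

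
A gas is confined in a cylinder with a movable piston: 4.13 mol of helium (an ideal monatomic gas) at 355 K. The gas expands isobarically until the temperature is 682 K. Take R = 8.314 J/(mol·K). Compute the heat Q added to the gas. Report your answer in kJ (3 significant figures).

Isobaric: W = nRΔT = (4.13)(8.314)(327) = 11228 J.
ΔU = nCᵥΔT with Cᵥ = 3R/2: ΔU = (4.13)(12.47)(327) = 16842 J.
Q = ΔU + W = 16842 + 11228 = 28070 J.

Q ≈ 28.1 kJ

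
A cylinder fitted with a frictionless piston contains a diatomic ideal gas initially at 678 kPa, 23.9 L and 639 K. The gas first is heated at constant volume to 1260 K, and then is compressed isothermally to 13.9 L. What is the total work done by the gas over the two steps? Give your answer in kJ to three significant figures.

Step 1 (isochoric): W = 0 (constant volume).
After step 1: P = 1337 kPa (V unchanged).
Step 2 (isothermal): W = P₁V₁ ln(V₂/V₁) = (31952) ln(13.9/23.9) = -17318 J.
W_total = 0 − 17318 = -17318 J.

W_total ≈ -17.3 kJ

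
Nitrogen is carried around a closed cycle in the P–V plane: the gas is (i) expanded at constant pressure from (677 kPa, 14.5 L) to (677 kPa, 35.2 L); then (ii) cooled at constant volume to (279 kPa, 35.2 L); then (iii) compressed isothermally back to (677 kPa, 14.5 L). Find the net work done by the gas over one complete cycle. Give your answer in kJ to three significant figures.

W_net ≈ 5.30 kJ

Leg (i): W = PΔV = (677)(35.2 − 14.5) = 14014 J.
Leg (ii): W = 0.
Leg (iii): W = PᵢVᵢ ln(V_f/Vᵢ) = (9821) ln(14.5/35.2) = -8710 J.
W_net = 14014 − 8710 = 5304 J.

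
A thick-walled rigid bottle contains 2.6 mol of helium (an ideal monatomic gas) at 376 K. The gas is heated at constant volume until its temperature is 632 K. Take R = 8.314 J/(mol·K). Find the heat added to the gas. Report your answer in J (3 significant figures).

Constant volume ⇒ W = 0, so Q = ΔU = nCᵥΔT with Cᵥ = 3R/2 = 12.47 J/(mol·K).
ΔU = (2.6)(12.47)(632 − 376) = 8301 J.

Q ≈ 8300 J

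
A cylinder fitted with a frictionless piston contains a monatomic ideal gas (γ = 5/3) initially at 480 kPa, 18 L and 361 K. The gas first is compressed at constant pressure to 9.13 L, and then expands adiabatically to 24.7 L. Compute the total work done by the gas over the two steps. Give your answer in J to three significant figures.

Step 1 (isobaric): W = PΔV = (480 kPa)(9.13 − 18 L) = -4258 J.
After step 1: P = 480 kPa, V = 9.13 L, T = 183.1 K.
Step 2 (adiabatic): W = (P₁V₁ − P₂V₂)/(γ−1) = (4382 − 2257)/0.667 = 3188 J.
W_total = -4258 + 3188 = -1070 J.

W_total ≈ -1070 J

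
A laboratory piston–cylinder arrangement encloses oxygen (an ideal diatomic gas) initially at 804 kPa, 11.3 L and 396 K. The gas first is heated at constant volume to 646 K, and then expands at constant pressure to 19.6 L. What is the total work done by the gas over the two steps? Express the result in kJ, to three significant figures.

W_total ≈ 10.9 kJ

Step 1 (isochoric): W = 0 (constant volume).
After step 1: P = 1312 kPa (V unchanged).
Step 2 (isobaric): W = PΔV = (1312 kPa)(19.6 − 11.3 L) = 10886 J.
W_total = 0 + 10886 = 10886 J.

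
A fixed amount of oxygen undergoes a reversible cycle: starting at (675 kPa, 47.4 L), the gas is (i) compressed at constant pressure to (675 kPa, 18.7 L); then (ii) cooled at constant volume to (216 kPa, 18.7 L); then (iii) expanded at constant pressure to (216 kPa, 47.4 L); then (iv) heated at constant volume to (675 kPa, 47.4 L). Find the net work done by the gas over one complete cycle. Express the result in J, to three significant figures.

W_net ≈ -13200 J

Constant-volume legs do no work.
W(i) = (675)(18.7 − 47.4) = -19372 J; W(iii) = (216)(47.4 − 18.7) = 6199 J.
W_net = -19372 + 6199 = -13173 J (the counter-clockwise enclosed area).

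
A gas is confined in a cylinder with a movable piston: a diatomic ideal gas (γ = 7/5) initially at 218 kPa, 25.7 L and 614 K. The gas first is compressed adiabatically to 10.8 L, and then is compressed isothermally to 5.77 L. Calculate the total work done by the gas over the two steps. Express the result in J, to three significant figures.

W_total ≈ -10800 J

Step 1 (adiabatic): W = (P₁V₁ − P₂V₂)/(γ−1) = (5603 − 7925)/0.4 = -5806 J.
After step 1: P = 733.8 kPa, V = 10.8 L, T = 868.5 K.
Step 2 (isothermal): W = P₁V₁ ln(V₂/V₁) = (7925) ln(5.77/10.8) = -4968 J.
W_total = -5806 − 4968 = -10774 J.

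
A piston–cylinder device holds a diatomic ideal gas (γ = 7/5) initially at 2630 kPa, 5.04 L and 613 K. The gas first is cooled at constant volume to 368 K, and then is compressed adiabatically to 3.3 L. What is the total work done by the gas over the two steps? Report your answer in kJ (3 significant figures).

Step 1 (isochoric): W = 0 (constant volume).
After step 1: P = 1579 kPa (V unchanged).
Step 2 (adiabatic): W = (P₁V₁ − P₂V₂)/(γ−1) = (7957 − 9426)/0.4 = -3672 J.
W_total = 0 − 3672 = -3672 J.

W_total ≈ -3.67 kJ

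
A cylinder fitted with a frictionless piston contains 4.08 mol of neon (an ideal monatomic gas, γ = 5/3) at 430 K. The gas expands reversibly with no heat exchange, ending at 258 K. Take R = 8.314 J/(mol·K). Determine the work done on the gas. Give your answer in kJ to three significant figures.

W ≈ -8.75 kJ

Adiabatic ⇒ Q = 0, so W_by = −ΔU = nCᵥ(T₁ − T₂).
Cᵥ = 3R/2 = 12.47 J/(mol·K).
W = (4.08)(12.47)(430 − 258) = 8752 J.
Work on gas = −W_by = -8752 J.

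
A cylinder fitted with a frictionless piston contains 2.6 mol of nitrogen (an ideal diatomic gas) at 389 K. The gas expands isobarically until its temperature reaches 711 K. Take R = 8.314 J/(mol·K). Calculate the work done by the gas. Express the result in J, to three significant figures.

W ≈ 6960 J

Isobaric: W = P ΔV = nR ΔT.
W = (2.6)(8.314)(711 − 389) = 6960 J.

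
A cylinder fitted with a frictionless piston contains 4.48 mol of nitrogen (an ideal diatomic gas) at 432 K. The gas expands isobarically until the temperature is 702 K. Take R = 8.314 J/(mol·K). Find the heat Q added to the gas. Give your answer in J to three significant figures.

Q ≈ 35200 J

Isobaric: W = nRΔT = (4.48)(8.314)(270) = 10057 J.
ΔU = nCᵥΔT with Cᵥ = 5R/2: ΔU = (4.48)(20.79)(270) = 25142 J.
Q = ΔU + W = 25142 + 10057 = 35198 J.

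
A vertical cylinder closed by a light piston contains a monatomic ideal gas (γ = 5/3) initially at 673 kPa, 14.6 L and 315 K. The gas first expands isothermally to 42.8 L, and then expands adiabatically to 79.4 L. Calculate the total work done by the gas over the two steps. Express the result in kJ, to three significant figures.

Step 1 (isothermal): W = P₁V₁ ln(V₂/V₁) = (9826) ln(42.8/14.6) = 10568 J.
After step 1: P = 229.6 kPa, V = 42.8 L, T = 315 K.
Step 2 (adiabatic): W = (P₁V₁ − P₂V₂)/(γ−1) = (9826 − 6508)/0.667 = 4977 J.
W_total = 10568 + 4977 = 15544 J.

W_total ≈ 15.5 kJ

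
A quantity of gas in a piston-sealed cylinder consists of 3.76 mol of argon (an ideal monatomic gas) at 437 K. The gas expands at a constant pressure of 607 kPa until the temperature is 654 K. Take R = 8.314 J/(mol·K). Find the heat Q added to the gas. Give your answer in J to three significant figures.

Isobaric: W = nRΔT = (3.76)(8.314)(217) = 6784 J.
ΔU = nCᵥΔT with Cᵥ = 3R/2: ΔU = (3.76)(12.47)(217) = 10175 J.
Q = ΔU + W = 10175 + 6784 = 16959 J.

Q ≈ 17000 J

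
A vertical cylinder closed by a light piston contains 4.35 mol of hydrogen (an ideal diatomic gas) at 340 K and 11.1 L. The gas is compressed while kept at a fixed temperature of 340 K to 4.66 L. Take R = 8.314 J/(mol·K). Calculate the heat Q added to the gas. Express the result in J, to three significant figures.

Isothermal ⇒ ΔU = 0, so Q = W = nRT ln(V₂/V₁).
Q = (4.35)(8.314)(340) ln(4.66/11.1) = 12296 × -0.8679 = -10672 J.

Q ≈ -10700 J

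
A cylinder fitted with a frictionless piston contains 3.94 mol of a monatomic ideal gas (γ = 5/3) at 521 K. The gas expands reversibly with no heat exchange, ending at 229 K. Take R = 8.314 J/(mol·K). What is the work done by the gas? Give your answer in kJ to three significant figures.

Adiabatic ⇒ Q = 0, so W_by = −ΔU = nCᵥ(T₁ − T₂).
Cᵥ = 3R/2 = 12.47 J/(mol·K).
W = (3.94)(12.47)(521 − 229) = 14348 J.

W ≈ 14.3 kJ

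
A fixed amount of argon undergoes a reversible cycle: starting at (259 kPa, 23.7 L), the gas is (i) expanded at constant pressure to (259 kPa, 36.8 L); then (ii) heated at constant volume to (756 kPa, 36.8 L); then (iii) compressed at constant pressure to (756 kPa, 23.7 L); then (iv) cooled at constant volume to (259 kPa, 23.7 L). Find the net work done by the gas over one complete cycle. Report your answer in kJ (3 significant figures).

W_net ≈ -6.51 kJ

Constant-volume legs do no work.
W(i) = (259)(36.8 − 23.7) = 3393 J; W(iii) = (756)(23.7 − 36.8) = -9904 J.
W_net = 3393 − 9904 = -6511 J (the counter-clockwise enclosed area).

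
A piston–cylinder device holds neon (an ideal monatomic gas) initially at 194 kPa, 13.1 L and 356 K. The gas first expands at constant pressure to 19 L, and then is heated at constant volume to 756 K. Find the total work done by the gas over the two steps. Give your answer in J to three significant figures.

Step 1 (isobaric): W = PΔV = (194 kPa)(19 − 13.1 L) = 1145 J.
Step 2 (isochoric): W = 0 (constant volume).
W_total = 1145 + 0 = 1145 J.

W_total ≈ 1140 J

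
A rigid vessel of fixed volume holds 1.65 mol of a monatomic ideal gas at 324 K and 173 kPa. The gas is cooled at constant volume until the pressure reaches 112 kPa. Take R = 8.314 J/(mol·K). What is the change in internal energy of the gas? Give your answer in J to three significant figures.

Constant volume ⇒ W = 0, so Q = ΔU = nCᵥΔT with Cᵥ = 3R/2 = 12.47 J/(mol·K).
At constant V, T₂/T₁ = P₂/P₁ ⇒ ΔT = T₁(P₂/P₁ − 1) = 324·(112/173 − 1) = -114.2 K.
ΔU = (1.65)(12.47)(-114.2) = -2351 J.

ΔU ≈ -2350 J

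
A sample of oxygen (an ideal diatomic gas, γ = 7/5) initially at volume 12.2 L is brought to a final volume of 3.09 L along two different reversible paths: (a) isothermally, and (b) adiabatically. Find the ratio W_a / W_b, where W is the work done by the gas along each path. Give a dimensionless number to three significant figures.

W_a / W_b ≈ 0.750

Path (a) isothermal: W = P₁V₁ ln(V₂/V₁) → W_a/(P₁V₁) = -1.373.
Path (b) adiabatic: W = P₁V₁(1 − (V₁/V₂)^(γ−1))/(γ−1) → W_b/(P₁V₁) = -1.83.
W_a / W_b = -1.373 / -1.83 = 0.7504.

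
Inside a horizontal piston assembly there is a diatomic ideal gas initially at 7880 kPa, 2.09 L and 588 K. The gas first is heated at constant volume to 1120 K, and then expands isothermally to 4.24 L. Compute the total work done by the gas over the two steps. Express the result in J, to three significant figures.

Step 1 (isochoric): W = 0 (constant volume).
After step 1: P = 15010 kPa (V unchanged).
Step 2 (isothermal): W = P₁V₁ ln(V₂/V₁) = (31370) ln(4.24/2.09) = 22191 J.
W_total = 0 + 22191 = 22191 J.

W_total ≈ 22200 J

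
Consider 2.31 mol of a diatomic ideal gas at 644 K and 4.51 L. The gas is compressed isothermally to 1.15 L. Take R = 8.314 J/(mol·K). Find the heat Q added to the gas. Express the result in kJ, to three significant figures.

Isothermal ⇒ ΔU = 0, so Q = W = nRT ln(V₂/V₁).
Q = (2.31)(8.314)(644) ln(1.15/4.51) = 12368 × -1.367 = -16902 J.

Q ≈ -16.9 kJ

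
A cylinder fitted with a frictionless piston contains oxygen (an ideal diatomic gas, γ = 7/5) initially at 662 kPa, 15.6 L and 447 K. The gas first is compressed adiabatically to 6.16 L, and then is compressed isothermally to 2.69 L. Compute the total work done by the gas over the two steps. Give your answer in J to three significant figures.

W_total ≈ -24000 J

Step 1 (adiabatic): W = (P₁V₁ − P₂V₂)/(γ−1) = (10327 − 14976)/0.4 = -11622 J.
After step 1: P = 2431 kPa, V = 6.16 L, T = 648.2 K.
Step 2 (isothermal): W = P₁V₁ ln(V₂/V₁) = (14976) ln(2.69/6.16) = -12408 J.
W_total = -11622 − 12408 = -24031 J.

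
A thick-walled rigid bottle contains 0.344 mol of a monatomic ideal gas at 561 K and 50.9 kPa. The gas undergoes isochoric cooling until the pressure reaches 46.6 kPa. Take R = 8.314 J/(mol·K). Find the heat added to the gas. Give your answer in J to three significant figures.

Q ≈ -203 J

Constant volume ⇒ W = 0, so Q = ΔU = nCᵥΔT with Cᵥ = 3R/2 = 12.47 J/(mol·K).
At constant V, T₂/T₁ = P₂/P₁ ⇒ ΔT = T₁(P₂/P₁ − 1) = 561·(46.6/50.9 − 1) = -47.39 K.
ΔU = (0.344)(12.47)(-47.39) = -203.3 J.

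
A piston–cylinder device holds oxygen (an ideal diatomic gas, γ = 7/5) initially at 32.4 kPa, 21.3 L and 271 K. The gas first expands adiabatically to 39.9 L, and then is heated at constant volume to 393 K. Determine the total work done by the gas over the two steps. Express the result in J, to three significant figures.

W_total ≈ 383 J

Step 1 (adiabatic): W = (P₁V₁ − P₂V₂)/(γ−1) = (690.1 − 536.9)/0.4 = 383.1 J.
Step 2 (isochoric): W = 0 (constant volume).
W_total = 383.1 + 0 = 383.1 J.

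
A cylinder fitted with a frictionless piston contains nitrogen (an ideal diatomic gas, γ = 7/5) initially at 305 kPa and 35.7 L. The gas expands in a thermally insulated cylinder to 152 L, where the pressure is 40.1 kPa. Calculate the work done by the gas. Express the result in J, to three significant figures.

W ≈ 12000 J

Adiabatic: W = (P₁V₁ − P₂V₂)/(γ − 1) with γ = 7/5.
P₁V₁ = 10888 J, P₂V₂ = 6095 J.
W = (10888 − 6095) / 0.4 = 11983 J.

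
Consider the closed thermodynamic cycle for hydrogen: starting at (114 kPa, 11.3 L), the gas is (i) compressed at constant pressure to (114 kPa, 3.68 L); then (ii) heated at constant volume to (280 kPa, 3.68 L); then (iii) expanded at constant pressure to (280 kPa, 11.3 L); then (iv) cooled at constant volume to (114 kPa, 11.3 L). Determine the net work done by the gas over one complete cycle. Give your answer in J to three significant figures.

W_net ≈ 1260 J

Constant-volume legs do no work.
W(i) = (114)(3.68 − 11.3) = -868.7 J; W(iii) = (280)(11.3 − 3.68) = 2134 J.
W_net = -868.7 + 2134 = 1265 J (the clockwise enclosed area).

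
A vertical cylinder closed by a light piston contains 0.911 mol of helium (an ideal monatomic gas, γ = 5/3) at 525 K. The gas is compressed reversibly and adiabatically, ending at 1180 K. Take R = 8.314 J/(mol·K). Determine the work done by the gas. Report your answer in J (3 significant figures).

Adiabatic ⇒ Q = 0, so W_by = −ΔU = nCᵥ(T₁ − T₂).
Cᵥ = 3R/2 = 12.47 J/(mol·K).
W = (0.911)(12.47)(525 − 1180) = -7442 J.

W ≈ -7440 J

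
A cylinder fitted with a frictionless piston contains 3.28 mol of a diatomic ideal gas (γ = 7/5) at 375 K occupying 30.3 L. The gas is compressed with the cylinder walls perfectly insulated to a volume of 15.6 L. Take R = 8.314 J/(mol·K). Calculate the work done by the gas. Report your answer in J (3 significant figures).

W ≈ -7780 J

Adiabatic: TV^(γ−1) = const with γ = 7/5.
T₂ = T₁ (V₁/V₂)^(γ−1) = 375 × (30.3/15.6)^0.4 = 375 × 1.304 = 489.1 K.
W_by = nCᵥ(T₁ − T₂) = (3.28)(20.79)(375 − 489.1) = -7776 J.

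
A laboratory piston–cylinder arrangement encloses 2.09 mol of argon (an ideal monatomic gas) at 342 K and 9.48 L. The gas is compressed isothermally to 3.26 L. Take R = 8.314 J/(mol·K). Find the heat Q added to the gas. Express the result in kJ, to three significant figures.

Isothermal ⇒ ΔU = 0, so Q = W = nRT ln(V₂/V₁).
Q = (2.09)(8.314)(342) ln(3.26/9.48) = 5943 × -1.067 = -6344 J.

Q ≈ -6.34 kJ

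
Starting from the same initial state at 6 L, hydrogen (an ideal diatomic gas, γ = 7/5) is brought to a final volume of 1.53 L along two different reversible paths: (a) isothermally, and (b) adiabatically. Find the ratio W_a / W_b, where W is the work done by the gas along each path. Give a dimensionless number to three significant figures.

W_a / W_b ≈ 0.751

Path (a) isothermal: W = P₁V₁ ln(V₂/V₁) → W_a/(P₁V₁) = -1.366.
Path (b) adiabatic: W = P₁V₁(1 − (V₁/V₂)^(γ−1))/(γ−1) → W_b/(P₁V₁) = -1.818.
W_a / W_b = -1.366 / -1.818 = 0.7515.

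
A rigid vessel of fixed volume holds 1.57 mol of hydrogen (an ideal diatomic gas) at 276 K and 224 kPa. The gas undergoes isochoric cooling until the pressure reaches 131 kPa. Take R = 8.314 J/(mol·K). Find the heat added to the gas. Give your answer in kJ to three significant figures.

Constant volume ⇒ W = 0, so Q = ΔU = nCᵥΔT with Cᵥ = 5R/2 = 20.79 J/(mol·K).
At constant V, T₂/T₁ = P₂/P₁ ⇒ ΔT = T₁(P₂/P₁ − 1) = 276·(131/224 − 1) = -114.6 K.
ΔU = (1.57)(20.79)(-114.6) = -3739 J.

Q ≈ -3.74 kJ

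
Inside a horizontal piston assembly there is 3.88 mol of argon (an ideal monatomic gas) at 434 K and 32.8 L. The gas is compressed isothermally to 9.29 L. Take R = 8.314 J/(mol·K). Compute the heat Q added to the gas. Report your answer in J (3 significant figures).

Q ≈ -17700 J

Isothermal ⇒ ΔU = 0, so Q = W = nRT ln(V₂/V₁).
Q = (3.88)(8.314)(434) ln(9.29/32.8) = 14000 × -1.261 = -17661 J.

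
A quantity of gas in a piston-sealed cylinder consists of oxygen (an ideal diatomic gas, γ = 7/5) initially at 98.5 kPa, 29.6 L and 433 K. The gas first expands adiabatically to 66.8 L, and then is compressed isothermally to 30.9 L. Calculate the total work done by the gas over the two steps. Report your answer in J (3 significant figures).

Step 1 (adiabatic): W = (P₁V₁ − P₂V₂)/(γ−1) = (2916 − 2105)/0.4 = 2026 J.
After step 1: P = 31.52 kPa, V = 66.8 L, T = 312.7 K.
Step 2 (isothermal): W = P₁V₁ ln(V₂/V₁) = (2105) ln(30.9/66.8) = -1623 J.
W_total = 2026 − 1623 = 402.4 J.

W_total ≈ 402 J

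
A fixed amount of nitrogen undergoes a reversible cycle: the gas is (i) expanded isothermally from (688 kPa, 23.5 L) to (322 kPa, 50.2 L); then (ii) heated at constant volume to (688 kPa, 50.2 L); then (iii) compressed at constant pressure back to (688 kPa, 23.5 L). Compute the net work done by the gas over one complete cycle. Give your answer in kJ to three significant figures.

Leg (i): W = PᵢVᵢ ln(V_f/Vᵢ) = (16168) ln(50.2/23.5) = 12272 J.
Leg (ii): W = 0.
Leg (iii): W = PΔV = (688)(23.5 − 50.2) = -18370 J.
W_net = 12272 − 18370 = -6098 J.

W_net ≈ -6.10 kJ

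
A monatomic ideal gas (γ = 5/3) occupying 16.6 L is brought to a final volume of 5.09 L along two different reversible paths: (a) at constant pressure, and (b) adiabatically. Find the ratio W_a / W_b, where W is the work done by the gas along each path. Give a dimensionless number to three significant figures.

W_a / W_b ≈ 0.385

Path (a) isobaric: W = P₁(V₂ − V₁) → W_a/(P₁V₁) = -0.6934.
Path (b) adiabatic: W = P₁V₁(1 − (V₁/V₂)^(γ−1))/(γ−1) → W_b/(P₁V₁) = -1.799.
W_a / W_b = -0.6934 / -1.799 = 0.3855.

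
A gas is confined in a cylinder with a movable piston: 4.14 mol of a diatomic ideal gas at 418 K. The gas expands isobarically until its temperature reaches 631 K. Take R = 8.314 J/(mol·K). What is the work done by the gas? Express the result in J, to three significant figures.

W ≈ 7330 J

Isobaric: W = P ΔV = nR ΔT.
W = (4.14)(8.314)(631 − 418) = 7331 J.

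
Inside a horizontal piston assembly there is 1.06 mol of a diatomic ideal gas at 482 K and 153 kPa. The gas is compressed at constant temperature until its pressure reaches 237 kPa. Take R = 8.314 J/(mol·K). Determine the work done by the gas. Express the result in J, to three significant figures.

W ≈ -1860 J

Isothermal process: W = nRT ln(V₂/V₁) = nRT ln(P₁/P₂).
W = (1.06)(8.314)(482) × ln(153/237)
  = 4248 × ln(0.6456) = 4248 × -0.4376
W_by_gas = -1859 J.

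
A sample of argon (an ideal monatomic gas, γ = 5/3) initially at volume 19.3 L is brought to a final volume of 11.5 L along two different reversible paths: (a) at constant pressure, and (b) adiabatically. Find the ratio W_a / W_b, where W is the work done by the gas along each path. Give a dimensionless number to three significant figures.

Path (a) isobaric: W = P₁(V₂ − V₁) → W_a/(P₁V₁) = -0.4041.
Path (b) adiabatic: W = P₁V₁(1 − (V₁/V₂)^(γ−1))/(γ−1) → W_b/(P₁V₁) = -0.6183.
W_a / W_b = -0.4041 / -0.6183 = 0.6536.

W_a / W_b ≈ 0.654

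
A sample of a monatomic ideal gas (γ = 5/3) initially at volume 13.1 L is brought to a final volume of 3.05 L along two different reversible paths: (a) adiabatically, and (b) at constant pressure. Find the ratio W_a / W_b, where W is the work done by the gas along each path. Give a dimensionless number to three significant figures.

Path (a) adiabatic: W = P₁V₁(1 − (V₁/V₂)^(γ−1))/(γ−1) → W_a/(P₁V₁) = -2.463.
Path (b) isobaric: W = P₁(V₂ − V₁) → W_b/(P₁V₁) = -0.7672.
W_a / W_b = -2.463 / -0.7672 = 3.211.

W_a / W_b ≈ 3.21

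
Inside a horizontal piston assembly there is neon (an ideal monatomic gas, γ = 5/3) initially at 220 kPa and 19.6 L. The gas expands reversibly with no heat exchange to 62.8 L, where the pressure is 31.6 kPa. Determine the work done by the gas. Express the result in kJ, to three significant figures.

W ≈ 3.49 kJ

Adiabatic: W = (P₁V₁ − P₂V₂)/(γ − 1) with γ = 5/3.
P₁V₁ = 4312 J, P₂V₂ = 1984 J.
W = (4312 − 1984) / 0.6667 = 3491 J.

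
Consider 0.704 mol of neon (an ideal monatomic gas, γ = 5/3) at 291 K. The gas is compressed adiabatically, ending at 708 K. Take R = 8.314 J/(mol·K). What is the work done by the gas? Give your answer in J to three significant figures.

Adiabatic ⇒ Q = 0, so W_by = −ΔU = nCᵥ(T₁ − T₂).
Cᵥ = 3R/2 = 12.47 J/(mol·K).
W = (0.704)(12.47)(291 − 708) = -3661 J.

W ≈ -3660 J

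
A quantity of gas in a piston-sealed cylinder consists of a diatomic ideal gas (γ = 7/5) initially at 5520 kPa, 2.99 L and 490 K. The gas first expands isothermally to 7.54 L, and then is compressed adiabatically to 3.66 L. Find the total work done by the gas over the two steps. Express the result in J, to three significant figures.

Step 1 (isothermal): W = P₁V₁ ln(V₂/V₁) = (16505) ln(7.54/2.99) = 15266 J.
After step 1: P = 2189 kPa, V = 7.54 L, T = 490 K.
Step 2 (adiabatic): W = (P₁V₁ − P₂V₂)/(γ−1) = (16505 − 22038)/0.4 = -13832 J.
W_total = 15266 − 13832 = 1434 J.

W_total ≈ 1430 J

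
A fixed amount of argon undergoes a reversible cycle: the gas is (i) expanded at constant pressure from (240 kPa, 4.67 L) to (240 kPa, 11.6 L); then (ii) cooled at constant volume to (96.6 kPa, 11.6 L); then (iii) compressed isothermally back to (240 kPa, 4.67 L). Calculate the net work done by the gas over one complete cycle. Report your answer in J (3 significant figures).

Leg (i): W = PΔV = (240)(11.6 − 4.67) = 1663 J.
Leg (ii): W = 0.
Leg (iii): W = PᵢVᵢ ln(V_f/Vᵢ) = (1121) ln(4.67/11.6) = -1020 J.
W_net = 1663 − 1020 = 643.7 J.

W_net ≈ 644 J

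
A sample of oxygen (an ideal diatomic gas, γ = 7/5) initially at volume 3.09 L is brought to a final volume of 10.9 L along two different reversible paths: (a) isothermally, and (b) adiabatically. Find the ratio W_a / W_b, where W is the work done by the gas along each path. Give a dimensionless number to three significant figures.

Path (a) isothermal: W = P₁V₁ ln(V₂/V₁) → W_a/(P₁V₁) = 1.261.
Path (b) adiabatic: W = P₁V₁(1 − (V₁/V₂)^(γ−1))/(γ−1) → W_b/(P₁V₁) = 0.9901.
W_a / W_b = 1.261 / 0.9901 = 1.273.

W_a / W_b ≈ 1.27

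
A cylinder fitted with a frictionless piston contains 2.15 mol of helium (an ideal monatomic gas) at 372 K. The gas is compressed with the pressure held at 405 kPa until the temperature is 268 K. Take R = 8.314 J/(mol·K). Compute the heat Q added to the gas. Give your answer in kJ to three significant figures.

Isobaric: W = nRΔT = (2.15)(8.314)(-104) = -1859 J.
ΔU = nCᵥΔT with Cᵥ = 3R/2: ΔU = (2.15)(12.47)(-104) = -2789 J.
Q = ΔU + W = -2789 − 1859 = -4648 J.

Q ≈ -4.65 kJ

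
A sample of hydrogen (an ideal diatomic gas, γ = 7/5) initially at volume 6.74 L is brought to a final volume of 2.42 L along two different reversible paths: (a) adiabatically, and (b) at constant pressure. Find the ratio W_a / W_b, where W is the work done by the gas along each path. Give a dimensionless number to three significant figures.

Path (a) adiabatic: W = P₁V₁(1 − (V₁/V₂)^(γ−1))/(γ−1) → W_a/(P₁V₁) = -1.266.
Path (b) isobaric: W = P₁(V₂ − V₁) → W_b/(P₁V₁) = -0.6409.
W_a / W_b = -1.266 / -0.6409 = 1.975.

W_a / W_b ≈ 1.98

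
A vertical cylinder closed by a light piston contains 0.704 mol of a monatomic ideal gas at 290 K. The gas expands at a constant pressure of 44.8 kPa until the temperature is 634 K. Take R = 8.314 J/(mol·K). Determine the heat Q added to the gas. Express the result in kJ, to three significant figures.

Isobaric: W = nRΔT = (0.704)(8.314)(344) = 2013 J.
ΔU = nCᵥΔT with Cᵥ = 3R/2: ΔU = (0.704)(12.47)(344) = 3020 J.
Q = ΔU + W = 3020 + 2013 = 5034 J.

Q ≈ 5.03 kJ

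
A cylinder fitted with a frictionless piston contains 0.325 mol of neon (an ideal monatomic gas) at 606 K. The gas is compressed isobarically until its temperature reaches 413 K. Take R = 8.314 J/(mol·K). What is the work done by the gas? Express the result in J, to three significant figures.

Isobaric: W = P ΔV = nR ΔT.
W = (0.325)(8.314)(413 − 606) = -521.5 J.

W ≈ -521 J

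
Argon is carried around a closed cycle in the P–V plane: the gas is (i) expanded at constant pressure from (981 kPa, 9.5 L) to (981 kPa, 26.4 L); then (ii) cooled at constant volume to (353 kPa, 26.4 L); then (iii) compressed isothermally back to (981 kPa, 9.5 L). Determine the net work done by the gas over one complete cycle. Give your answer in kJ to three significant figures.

W_net ≈ 7.05 kJ

Leg (i): W = PΔV = (981)(26.4 − 9.5) = 16579 J.
Leg (ii): W = 0.
Leg (iii): W = PᵢVᵢ ln(V_f/Vᵢ) = (9319) ln(9.5/26.4) = -9525 J.
W_net = 16579 − 9525 = 7054 J.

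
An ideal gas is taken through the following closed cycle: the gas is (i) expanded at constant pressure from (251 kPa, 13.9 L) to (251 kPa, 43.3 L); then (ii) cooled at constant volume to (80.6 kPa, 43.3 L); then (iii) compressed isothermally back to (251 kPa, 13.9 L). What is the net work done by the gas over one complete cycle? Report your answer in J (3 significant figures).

W_net ≈ 3410 J

Leg (i): W = PΔV = (251)(43.3 − 13.9) = 7379 J.
Leg (ii): W = 0.
Leg (iii): W = PᵢVᵢ ln(V_f/Vᵢ) = (3490) ln(13.9/43.3) = -3966 J.
W_net = 7379 − 3966 = 3414 J.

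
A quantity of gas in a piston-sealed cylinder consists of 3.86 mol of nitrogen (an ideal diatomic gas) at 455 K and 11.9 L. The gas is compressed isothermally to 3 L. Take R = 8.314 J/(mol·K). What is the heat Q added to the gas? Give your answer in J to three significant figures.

Q ≈ -20100 J

Isothermal ⇒ ΔU = 0, so Q = W = nRT ln(V₂/V₁).
Q = (3.86)(8.314)(455) ln(3/11.9) = 14602 × -1.378 = -20120 J.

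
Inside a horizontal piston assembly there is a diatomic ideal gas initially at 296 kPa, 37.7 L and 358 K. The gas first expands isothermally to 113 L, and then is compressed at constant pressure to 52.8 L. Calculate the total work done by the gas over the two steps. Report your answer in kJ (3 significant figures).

W_total ≈ 6.30 kJ

Step 1 (isothermal): W = P₁V₁ ln(V₂/V₁) = (11159) ln(113/37.7) = 12250 J.
After step 1: P = 98.75 kPa, V = 113 L, T = 358 K.
Step 2 (isobaric): W = PΔV = (98.75 kPa)(52.8 − 113 L) = -5945 J.
W_total = 12250 − 5945 = 6305 J.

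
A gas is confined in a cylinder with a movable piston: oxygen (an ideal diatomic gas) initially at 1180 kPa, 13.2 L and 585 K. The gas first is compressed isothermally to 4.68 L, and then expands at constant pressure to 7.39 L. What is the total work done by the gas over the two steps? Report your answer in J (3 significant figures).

W_total ≈ -7130 J

Step 1 (isothermal): W = P₁V₁ ln(V₂/V₁) = (15576) ln(4.68/13.2) = -16151 J.
After step 1: P = 3328 kPa, V = 4.68 L, T = 585 K.
Step 2 (isobaric): W = PΔV = (3328 kPa)(7.39 − 4.68 L) = 9019 J.
W_total = -16151 + 9019 = -7132 J.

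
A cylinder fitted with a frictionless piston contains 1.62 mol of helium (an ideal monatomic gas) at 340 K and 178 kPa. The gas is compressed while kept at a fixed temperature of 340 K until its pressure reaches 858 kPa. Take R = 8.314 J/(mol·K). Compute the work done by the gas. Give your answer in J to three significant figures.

Isothermal process: W = nRT ln(V₂/V₁) = nRT ln(P₁/P₂).
W = (1.62)(8.314)(340) × ln(178/858)
  = 4579 × ln(0.2075) = 4579 × -1.573
W_by_gas = -7202 J.

W ≈ -7200 J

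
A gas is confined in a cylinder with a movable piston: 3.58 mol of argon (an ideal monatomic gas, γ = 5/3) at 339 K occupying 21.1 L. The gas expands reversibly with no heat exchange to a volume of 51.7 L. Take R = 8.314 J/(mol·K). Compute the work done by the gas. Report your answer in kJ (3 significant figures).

W ≈ 6.81 kJ

Adiabatic: TV^(γ−1) = const with γ = 5/3.
T₂ = T₁ (V₁/V₂)^(γ−1) = 339 × (21.1/51.7)^0.667 = 339 × 0.5502 = 186.5 K.
W_by = nCᵥ(T₁ − T₂) = (3.58)(12.47)(339 − 186.5) = 6808 J.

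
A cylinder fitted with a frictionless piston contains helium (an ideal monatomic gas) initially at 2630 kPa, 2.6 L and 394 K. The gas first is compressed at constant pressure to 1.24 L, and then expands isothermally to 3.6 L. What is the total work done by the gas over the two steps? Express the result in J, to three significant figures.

Step 1 (isobaric): W = PΔV = (2630 kPa)(1.24 − 2.6 L) = -3577 J.
After step 1: P = 2630 kPa, V = 1.24 L, T = 187.9 K.
Step 2 (isothermal): W = P₁V₁ ln(V₂/V₁) = (3261) ln(3.6/1.24) = 3476 J.
W_total = -3577 + 3476 = -100.9 J.

W_total ≈ -101 J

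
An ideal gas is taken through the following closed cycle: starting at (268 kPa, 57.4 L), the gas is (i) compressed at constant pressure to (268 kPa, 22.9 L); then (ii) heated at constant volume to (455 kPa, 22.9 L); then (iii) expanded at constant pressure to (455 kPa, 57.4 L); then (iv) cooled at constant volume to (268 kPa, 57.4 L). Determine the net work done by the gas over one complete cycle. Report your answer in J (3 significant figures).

Constant-volume legs do no work.
W(i) = (268)(22.9 − 57.4) = -9246 J; W(iii) = (455)(57.4 − 22.9) = 15698 J.
W_net = -9246 + 15698 = 6452 J (the clockwise enclosed area).

W_net ≈ 6450 J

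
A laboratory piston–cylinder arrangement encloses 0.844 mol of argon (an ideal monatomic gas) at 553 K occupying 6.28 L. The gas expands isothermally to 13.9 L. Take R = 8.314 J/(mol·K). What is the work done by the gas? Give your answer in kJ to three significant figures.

W ≈ 3.08 kJ

Isothermal: W = nRT ln(V₂/V₁).
W = (0.844)(8.314)(553) × ln(13.9/6.28)
  = 3880 × 0.7945
W_by_gas = 3083 J.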